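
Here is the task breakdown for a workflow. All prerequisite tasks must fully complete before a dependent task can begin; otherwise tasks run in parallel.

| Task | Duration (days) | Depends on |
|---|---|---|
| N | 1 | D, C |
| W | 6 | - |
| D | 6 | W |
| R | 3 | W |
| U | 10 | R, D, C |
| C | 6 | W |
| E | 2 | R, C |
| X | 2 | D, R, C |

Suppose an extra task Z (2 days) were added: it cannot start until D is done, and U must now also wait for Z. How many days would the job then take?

Originally the job takes 22 days.
With Z inserted, U now waits for max(R, D, C, Z).
New critical path: W→D→Z→U = 6+6+2+10 = 24 ⇒ 24 days.

24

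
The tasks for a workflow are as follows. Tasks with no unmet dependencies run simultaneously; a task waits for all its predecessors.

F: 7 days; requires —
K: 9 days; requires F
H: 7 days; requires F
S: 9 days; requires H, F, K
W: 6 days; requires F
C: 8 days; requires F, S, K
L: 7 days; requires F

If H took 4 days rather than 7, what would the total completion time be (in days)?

Actual critical path: F→K→S→C = 7+9+9+8 = 33 ⇒ 33 days.
H has 2 days of float (longest path through it is 31).
That remains the longest chain; total 33 days.

33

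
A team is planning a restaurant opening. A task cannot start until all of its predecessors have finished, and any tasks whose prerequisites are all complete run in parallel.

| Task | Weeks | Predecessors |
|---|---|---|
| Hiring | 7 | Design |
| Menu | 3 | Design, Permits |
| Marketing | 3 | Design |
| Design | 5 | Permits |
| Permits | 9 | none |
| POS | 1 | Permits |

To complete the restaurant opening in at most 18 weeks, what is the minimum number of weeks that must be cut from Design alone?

Current finish: 21 weeks; target: 18.
Design is on every critical path, so each week cut from Design cuts the finish by one (this holds down to a finish of 17).
Need 21 − 18 = 3 weeks off Design → Design becomes 2 weeks, finish becomes 18.

3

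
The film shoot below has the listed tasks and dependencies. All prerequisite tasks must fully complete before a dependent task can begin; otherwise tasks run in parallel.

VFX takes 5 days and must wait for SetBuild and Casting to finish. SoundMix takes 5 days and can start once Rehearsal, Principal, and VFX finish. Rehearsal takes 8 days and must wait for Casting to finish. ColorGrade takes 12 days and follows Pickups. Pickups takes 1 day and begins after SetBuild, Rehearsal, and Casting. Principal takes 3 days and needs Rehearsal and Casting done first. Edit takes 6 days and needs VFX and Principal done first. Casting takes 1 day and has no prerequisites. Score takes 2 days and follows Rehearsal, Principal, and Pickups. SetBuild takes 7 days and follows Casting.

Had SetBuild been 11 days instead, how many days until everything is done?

25

Baseline: Casting→Rehearsal→Pickups→ColorGrade = 1+8+1+12 = 22 → 22 days.
SetBuild has 1 day of float (longest path through it is 21).
New critical path: Casting→SetBuild→Pickups→ColorGrade = 1+11+1+12 = 25 ⇒ 25 days.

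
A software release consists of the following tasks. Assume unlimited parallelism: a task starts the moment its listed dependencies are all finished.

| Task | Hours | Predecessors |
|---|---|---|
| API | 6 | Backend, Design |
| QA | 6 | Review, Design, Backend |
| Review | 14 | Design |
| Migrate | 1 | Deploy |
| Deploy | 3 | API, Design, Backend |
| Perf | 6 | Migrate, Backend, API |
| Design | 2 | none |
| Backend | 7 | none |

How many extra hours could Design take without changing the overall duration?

1

Backend→API→Deploy→Migrate→Perf = 7+6+3+1+6 = 23 sets the makespan at 23 hours.
Longest path through Design: 22 hours (earliest finish 2, latest finish 3).
Slack of Design = 1 − 0 = 1 hour.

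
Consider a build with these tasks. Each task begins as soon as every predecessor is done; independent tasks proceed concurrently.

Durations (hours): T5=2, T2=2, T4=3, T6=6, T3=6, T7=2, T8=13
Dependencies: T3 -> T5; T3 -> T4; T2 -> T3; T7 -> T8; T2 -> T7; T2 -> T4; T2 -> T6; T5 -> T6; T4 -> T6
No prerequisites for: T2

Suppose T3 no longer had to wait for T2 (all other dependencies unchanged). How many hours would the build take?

Before: longest chain T2→T3→T4→T6 = 2+6+3+6 = 17, finish 17.
Without T2→T3, T3's earliest start moves from 2 to 0.
After: T2→T7→T8 = 2+2+13 = 17 → 17 hours.

17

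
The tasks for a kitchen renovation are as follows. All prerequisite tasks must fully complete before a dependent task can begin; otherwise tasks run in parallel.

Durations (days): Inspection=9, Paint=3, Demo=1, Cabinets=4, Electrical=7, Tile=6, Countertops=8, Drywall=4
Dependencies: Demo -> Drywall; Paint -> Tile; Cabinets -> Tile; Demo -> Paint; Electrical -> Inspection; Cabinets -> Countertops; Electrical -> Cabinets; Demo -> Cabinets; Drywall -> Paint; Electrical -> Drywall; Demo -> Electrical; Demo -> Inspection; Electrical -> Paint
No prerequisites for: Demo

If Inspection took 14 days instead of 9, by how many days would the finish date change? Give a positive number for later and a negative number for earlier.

As given, the longest chain is Demo→Electrical→Drywall→Paint→Tile = 1+7+4+3+6 = 21, so the finish is 21 days.
Inspection has 4 days of float (longest path through it is 17).
The binding chain switches to Demo→Electrical→Inspection = 1+7+14 = 22; finish 22 days.
Change in finish: 22 − 21 = +1 days.

1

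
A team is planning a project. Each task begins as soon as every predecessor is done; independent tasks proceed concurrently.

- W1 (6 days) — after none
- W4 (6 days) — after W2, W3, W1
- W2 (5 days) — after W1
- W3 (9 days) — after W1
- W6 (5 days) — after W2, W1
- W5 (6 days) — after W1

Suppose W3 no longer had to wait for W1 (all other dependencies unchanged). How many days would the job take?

With the dependency in place, W1→W3→W4 = 6+9+6 = 21 sets the finish at 21 days.
Without W1→W3, W3's earliest start moves from 6 to 0.
New critical path: W1→W2→W4 = 6+5+6 = 17 ⇒ 17 days.

17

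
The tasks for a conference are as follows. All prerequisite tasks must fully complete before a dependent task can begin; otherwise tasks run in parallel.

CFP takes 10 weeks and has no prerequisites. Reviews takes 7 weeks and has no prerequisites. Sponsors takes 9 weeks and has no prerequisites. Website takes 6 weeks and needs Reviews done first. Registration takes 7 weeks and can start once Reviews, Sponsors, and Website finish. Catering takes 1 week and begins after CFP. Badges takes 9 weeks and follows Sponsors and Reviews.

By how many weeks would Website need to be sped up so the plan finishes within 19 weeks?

Current finish: 20 weeks; target: 19.
Website is on every critical path, so each week cut from Website cuts the finish by one (this holds down to a finish of 18).
Need 20 − 19 = 1 week off Website → Website becomes 5 weeks, finish becomes 19.

1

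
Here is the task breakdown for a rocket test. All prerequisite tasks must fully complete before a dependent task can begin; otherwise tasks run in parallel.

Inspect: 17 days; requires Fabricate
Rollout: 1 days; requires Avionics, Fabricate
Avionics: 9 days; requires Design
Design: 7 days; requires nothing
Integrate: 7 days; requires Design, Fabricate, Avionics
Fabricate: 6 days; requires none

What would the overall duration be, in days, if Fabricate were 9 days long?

26

The binding path is Fabricate→Inspect = 6+17 = 23; finish at 23 days.
Fabricate lies on that path, so at 9 days the path becomes 26 days.
No other chain overtakes it, so the finish is 26 days.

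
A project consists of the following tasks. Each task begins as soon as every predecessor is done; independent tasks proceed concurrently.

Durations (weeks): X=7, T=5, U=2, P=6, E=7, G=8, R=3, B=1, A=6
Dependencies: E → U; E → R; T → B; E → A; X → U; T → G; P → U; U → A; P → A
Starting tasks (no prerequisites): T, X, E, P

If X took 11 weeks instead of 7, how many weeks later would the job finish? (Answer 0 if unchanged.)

Baseline: X→U→A = 7+2+6 = 15 → 15 weeks.
X is on the critical path; changing it to 11 makes that path 19 weeks.
That remains the longest chain; total 19 weeks.
Change in finish: 19 − 15 = +4 weeks.

4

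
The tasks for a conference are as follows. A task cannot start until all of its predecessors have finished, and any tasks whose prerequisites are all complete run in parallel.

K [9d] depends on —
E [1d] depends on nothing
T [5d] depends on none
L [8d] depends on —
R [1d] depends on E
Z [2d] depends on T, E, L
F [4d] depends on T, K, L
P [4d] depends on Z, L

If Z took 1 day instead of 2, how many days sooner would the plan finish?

1

The binding path is L→Z→P = 8+2+4 = 14; finish at 14 days.
Z is on the critical path; changing it to 1 makes that path 13 days.
Now K→F = 9+4 = 13 is longest, so the finish becomes 13 days.
Change in finish: 13 − 14 = -1 days.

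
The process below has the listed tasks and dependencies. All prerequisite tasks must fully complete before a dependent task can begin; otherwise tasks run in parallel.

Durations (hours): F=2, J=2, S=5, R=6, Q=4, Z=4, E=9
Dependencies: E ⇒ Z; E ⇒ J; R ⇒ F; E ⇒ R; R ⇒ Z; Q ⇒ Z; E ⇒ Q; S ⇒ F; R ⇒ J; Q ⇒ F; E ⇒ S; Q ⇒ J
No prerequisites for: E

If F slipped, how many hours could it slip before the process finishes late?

2

E→R→Z = 9+6+4 = 19 sets the makespan at 19 hours.
Longest path through F: 17 hours (earliest finish 17, latest finish 19).
Float = 19 − 17 = 2.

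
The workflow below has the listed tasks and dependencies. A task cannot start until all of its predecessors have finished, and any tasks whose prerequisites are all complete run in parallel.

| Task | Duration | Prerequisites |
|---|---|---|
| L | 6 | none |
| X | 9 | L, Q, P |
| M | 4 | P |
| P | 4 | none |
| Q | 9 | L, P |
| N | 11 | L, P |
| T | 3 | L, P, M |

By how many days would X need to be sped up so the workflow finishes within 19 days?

5

Current finish: 24 days; target: 19.
X is on every critical path, so each day cut from X cuts the finish by one (this holds down to a finish of 17).
Need 24 − 19 = 5 days off X → X becomes 4 days, finish becomes 19.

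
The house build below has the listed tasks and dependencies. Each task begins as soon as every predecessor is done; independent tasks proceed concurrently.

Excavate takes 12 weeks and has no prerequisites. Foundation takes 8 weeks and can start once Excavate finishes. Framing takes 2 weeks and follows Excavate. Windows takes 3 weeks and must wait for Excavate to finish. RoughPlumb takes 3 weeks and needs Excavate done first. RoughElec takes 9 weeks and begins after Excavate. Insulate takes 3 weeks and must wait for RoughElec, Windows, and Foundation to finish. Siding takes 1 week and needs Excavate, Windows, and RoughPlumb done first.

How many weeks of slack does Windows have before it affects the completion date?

6

Critical path: Excavate→RoughElec→Insulate = 12+9+3 = 24, so the finish is 24 weeks.
Windows finishes as early as 15 and must finish by 21.
Slack of Windows = 18 − 12 = 6 weeks.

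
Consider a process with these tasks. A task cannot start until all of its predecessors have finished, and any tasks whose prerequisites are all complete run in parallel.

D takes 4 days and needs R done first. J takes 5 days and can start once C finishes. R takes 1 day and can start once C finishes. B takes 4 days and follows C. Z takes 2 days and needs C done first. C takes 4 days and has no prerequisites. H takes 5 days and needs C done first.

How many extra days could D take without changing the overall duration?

Critical path: C→H = 4+5 = 9, so the finish is 9 days.
D finishes as early as 9 and must finish by 9.
Float = 9 − 9 = 0.

0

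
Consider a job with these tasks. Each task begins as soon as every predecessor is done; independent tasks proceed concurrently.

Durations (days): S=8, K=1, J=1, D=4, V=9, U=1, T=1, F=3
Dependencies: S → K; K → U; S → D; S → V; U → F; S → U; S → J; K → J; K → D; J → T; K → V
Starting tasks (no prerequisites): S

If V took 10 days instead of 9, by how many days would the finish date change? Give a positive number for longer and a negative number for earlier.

1

The binding path is S→K→V = 8+1+9 = 18; finish at 18 days.
Since V is critical, the +1 change carries straight to that chain (now 19 days).
No other chain overtakes it, so the finish is 19 days.
Change in finish: 19 − 18 = +1 days.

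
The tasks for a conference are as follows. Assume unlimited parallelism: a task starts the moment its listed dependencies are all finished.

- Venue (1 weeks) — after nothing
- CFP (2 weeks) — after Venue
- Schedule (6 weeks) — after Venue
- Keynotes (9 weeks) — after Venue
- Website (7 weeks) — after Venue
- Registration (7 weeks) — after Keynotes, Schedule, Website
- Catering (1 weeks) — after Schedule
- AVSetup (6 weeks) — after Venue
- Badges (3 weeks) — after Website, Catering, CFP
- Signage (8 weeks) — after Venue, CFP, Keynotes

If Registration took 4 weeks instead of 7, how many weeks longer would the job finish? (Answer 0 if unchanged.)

0

The binding path is Venue→Keynotes→Signage = 1+9+8 = 18; finish at 18 weeks.
The longest path through Registration is only 17 weeks, so Registration has float 1.
The critical path is still Venue→Keynotes→Signage; finish is now 18 weeks.
Change in finish: 18 − 18 = +0 weeks.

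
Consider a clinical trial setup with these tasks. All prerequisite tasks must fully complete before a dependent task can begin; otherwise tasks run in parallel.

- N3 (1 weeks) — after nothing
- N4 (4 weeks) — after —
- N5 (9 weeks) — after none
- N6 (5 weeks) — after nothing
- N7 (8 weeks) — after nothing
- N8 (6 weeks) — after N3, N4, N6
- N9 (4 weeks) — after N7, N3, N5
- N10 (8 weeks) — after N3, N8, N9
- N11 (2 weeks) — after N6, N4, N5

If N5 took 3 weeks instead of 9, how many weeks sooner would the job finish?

Actual critical path: N5→N9→N10 = 9+4+8 = 21 ⇒ 21 weeks.
Since N5 is critical, the -6 change carries straight to that chain (now 15 weeks).
The binding chain switches to N7→N9→N10 = 8+4+8 = 20; finish 20 weeks.
Change in finish: 20 − 21 = -1 weeks.

1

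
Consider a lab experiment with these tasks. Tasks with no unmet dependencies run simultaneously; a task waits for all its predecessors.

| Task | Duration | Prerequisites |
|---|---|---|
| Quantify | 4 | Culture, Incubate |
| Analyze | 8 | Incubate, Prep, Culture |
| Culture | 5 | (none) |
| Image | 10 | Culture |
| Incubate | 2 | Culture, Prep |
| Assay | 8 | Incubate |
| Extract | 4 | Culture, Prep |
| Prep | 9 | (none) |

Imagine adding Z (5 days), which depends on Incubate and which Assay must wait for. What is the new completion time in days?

24

Originally the plan takes 19 days.
With Z inserted, Assay now waits for max(Incubate, Z).
New critical path: Prep→Incubate→Z→Assay = 9+2+5+8 = 24 ⇒ 24 days.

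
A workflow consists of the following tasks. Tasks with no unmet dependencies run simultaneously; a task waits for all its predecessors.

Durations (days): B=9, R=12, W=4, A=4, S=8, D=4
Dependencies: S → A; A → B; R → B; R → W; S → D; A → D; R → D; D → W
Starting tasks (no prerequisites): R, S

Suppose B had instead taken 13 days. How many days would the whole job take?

25

As given, the longest chain is R→B = 12+9 = 21, so the finish is 21 days.
Since B is critical, the +4 change carries straight to that chain (now 25 days).
No other chain overtakes it, so the finish is 25 days.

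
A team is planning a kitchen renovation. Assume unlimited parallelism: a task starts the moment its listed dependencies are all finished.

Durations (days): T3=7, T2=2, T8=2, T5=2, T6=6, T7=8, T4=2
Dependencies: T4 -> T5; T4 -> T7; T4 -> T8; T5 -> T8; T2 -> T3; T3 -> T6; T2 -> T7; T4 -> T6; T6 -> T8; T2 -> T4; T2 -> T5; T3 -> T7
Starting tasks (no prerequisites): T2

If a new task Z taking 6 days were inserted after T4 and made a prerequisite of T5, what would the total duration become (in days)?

17

Originally the kitchen renovation takes 17 days.
With Z inserted, T5 now waits for max(T2, T4, Z).
New critical path: T2→T3→T6→T8 = 2+7+6+2 = 17 ⇒ 17 days.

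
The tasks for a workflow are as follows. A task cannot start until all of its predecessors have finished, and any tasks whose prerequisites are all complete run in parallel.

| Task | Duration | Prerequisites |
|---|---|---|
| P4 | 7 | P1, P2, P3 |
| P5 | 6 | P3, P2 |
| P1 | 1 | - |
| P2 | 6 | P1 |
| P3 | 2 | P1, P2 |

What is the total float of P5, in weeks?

1

Critical path: P1→P2→P3→P4 = 1+6+2+7 = 16, so the finish is 16 weeks.
The longest chain containing P5 totals 15 weeks.
So P5 can slip 16 − 15 = 1 week.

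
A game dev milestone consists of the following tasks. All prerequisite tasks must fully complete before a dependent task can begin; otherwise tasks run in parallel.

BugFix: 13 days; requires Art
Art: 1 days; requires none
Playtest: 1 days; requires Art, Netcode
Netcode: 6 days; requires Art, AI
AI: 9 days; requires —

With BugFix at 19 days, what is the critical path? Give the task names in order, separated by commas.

Art, BugFix

As given, the longest chain is AI→Netcode→Playtest = 9+6+1 = 16, so the finish is 16 days.
BugFix has 2 days of float (longest path through it is 14).
The binding chain switches to Art→BugFix = 1+19 = 20; finish 20 days.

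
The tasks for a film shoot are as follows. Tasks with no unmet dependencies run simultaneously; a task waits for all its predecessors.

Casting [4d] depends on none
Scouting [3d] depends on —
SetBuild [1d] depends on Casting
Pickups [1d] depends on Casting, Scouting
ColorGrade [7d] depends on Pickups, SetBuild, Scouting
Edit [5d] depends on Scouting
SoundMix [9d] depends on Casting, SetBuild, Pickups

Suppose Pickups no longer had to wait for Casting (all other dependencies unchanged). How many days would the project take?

14

With the dependency in place, Casting→SetBuild→SoundMix = 4+1+9 = 14 sets the finish at 14 days.
Without Casting→Pickups, Pickups's earliest start moves from 4 to 3.
New critical path: Casting→SetBuild→SoundMix = 4+1+9 = 14 ⇒ 14 days.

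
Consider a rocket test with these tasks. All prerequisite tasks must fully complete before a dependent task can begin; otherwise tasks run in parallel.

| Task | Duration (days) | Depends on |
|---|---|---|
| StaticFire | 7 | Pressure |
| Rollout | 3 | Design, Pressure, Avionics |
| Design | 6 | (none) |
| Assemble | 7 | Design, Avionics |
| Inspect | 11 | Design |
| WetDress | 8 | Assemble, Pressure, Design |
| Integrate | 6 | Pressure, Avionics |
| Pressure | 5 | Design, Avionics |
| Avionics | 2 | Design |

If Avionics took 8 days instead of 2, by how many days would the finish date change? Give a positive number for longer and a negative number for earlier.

Baseline: Design→Avionics→Assemble→WetDress = 6+2+7+8 = 23 → 23 days.
Avionics is on the critical path; changing it to 8 makes that path 29 days.
The critical path is still Design→Avionics→Assemble→WetDress; finish is now 29 days.
Change in finish: 29 − 23 = +6 days.

6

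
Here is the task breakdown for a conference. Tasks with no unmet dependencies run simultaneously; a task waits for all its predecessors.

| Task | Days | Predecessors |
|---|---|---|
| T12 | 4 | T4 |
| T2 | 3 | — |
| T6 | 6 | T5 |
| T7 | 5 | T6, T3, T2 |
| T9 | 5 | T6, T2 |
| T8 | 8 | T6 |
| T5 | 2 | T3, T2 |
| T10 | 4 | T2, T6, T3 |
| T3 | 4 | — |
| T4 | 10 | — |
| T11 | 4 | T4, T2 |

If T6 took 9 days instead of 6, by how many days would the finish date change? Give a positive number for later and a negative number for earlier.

As given, the longest chain is T3→T5→T6→T8 = 4+2+6+8 = 20, so the finish is 20 days.
T6 lies on that path, so at 9 days the path becomes 23 days.
No other chain overtakes it, so the finish is 23 days.
Change in finish: 23 − 20 = +3 days.

3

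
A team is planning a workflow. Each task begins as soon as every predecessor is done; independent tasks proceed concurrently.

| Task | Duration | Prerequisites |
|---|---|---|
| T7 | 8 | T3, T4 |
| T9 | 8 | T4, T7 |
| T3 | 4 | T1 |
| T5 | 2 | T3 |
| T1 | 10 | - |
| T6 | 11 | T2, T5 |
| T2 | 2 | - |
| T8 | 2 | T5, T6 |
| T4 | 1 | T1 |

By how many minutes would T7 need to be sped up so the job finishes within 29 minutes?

Current finish: 30 minutes; target: 29.
T7 is on every critical path, so each minute cut from T7 cuts the finish by one (this holds down to a finish of 29).
Need 30 − 29 = 1 minute off T7 → T7 becomes 7 minutes, finish becomes 29.

1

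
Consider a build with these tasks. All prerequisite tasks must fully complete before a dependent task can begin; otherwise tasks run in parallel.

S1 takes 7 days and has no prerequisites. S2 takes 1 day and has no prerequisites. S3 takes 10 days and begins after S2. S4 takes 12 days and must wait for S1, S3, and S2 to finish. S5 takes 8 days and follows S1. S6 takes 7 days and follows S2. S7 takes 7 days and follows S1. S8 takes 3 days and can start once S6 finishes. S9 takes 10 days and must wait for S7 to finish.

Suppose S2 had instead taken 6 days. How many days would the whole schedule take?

28

As given, the longest chain is S1→S7→S9 = 7+7+10 = 24, so the finish is 24 days.
S2 is off the critical path — its longest chain is 23 days, giving 1 of slack.
The binding chain switches to S2→S3→S4 = 6+10+12 = 28; finish 28 days.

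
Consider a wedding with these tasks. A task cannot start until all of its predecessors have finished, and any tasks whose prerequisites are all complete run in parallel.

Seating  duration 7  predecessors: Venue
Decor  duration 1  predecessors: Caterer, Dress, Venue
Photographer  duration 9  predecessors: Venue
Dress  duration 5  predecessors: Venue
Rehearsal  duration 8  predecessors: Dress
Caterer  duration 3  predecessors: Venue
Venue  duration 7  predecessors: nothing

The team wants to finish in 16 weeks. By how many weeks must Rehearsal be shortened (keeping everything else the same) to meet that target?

4

Current finish: 20 weeks; target: 16.
Rehearsal is on every critical path, so each week cut from Rehearsal cuts the finish by one (this holds down to a finish of 16).
Need 20 − 16 = 4 weeks off Rehearsal → Rehearsal becomes 4 weeks, finish becomes 16.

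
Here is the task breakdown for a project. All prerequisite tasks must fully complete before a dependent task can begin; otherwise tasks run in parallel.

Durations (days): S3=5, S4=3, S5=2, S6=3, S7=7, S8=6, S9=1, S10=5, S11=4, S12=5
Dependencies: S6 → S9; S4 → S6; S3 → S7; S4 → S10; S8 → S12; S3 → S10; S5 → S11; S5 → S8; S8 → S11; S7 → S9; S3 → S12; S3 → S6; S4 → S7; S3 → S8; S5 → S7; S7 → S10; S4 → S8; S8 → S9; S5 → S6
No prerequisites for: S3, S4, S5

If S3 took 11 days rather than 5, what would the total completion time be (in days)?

Critical path before the change: S3→S7→S10 = 5+7+5 = 17 giving 17 days.
S3 is on the critical path; changing it to 11 makes that path 23 days.
That remains the longest chain; total 23 days.

23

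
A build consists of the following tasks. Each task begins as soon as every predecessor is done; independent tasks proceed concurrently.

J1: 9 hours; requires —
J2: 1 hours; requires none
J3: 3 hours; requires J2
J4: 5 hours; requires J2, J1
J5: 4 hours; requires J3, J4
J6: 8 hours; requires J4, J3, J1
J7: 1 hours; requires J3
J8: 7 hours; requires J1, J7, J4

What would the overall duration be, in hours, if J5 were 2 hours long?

Actual critical path: J1→J4→J6 = 9+5+8 = 22 ⇒ 22 hours.
J5 is off the critical path — its longest chain is 18 hours, giving 4 of slack.
No other chain overtakes it, so the finish is 22 hours.

22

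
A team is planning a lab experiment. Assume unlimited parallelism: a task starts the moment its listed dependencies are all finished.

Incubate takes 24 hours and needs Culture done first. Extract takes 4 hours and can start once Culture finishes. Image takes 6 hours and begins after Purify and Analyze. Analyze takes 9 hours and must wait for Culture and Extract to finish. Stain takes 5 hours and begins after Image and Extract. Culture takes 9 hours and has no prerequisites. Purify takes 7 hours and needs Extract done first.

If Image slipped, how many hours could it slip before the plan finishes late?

0

Critical path: Culture→Incubate = 9+24 = 33, so the finish is 33 hours.
Longest path through Image: 33 hours (earliest finish 28, latest finish 28).
So Image can slip 28 − 28 = 0 hours.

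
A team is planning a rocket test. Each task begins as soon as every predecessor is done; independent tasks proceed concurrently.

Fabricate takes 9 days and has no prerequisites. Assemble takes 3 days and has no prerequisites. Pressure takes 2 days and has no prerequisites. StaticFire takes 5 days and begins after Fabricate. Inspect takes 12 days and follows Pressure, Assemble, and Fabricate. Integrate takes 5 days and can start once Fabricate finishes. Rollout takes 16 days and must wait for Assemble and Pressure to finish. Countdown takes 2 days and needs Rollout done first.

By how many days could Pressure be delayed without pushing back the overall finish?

The longest chain is Fabricate→Inspect = 9+12 = 21; overall finish 21 days.
Longest path through Pressure: 20 days (earliest finish 2, latest finish 3).
Slack of Pressure = 1 − 0 = 1 day.

1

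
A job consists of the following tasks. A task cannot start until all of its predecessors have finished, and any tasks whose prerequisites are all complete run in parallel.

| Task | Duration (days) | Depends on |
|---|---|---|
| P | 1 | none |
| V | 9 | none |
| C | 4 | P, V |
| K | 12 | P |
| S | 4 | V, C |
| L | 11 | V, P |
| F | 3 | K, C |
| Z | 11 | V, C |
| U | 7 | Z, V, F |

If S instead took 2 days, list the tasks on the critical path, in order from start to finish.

Baseline: V→C→Z→U = 9+4+11+7 = 31 → 31 days.
S has 14 days of float (longest path through it is 17).
No other chain overtakes it, so the finish is 31 days.

V, C, Z, U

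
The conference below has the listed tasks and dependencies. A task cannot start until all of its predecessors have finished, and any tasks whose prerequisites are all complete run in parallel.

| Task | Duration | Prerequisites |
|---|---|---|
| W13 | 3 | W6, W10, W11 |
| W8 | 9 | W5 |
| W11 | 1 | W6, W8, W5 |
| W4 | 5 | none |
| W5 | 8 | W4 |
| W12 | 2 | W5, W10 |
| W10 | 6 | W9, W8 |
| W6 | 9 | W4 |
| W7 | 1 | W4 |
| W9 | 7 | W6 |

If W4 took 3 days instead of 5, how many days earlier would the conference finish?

2

Baseline: W4→W5→W8→W10→W13 = 5+8+9+6+3 = 31 → 31 days.
Since W4 is critical, the -2 change carries straight to that chain (now 29 days).
No other chain overtakes it, so the finish is 29 days.
Change in finish: 29 − 31 = -2 days.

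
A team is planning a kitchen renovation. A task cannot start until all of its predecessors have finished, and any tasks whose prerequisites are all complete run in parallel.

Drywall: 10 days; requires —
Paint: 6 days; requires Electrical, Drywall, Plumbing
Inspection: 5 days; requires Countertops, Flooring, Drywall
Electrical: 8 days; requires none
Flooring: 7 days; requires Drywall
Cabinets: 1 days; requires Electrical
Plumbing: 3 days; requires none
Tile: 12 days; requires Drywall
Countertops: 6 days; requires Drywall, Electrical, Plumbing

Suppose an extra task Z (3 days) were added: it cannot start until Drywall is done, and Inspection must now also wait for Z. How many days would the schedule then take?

Originally the schedule takes 22 days.
With Z inserted, Inspection now waits for max(Countertops, Flooring, Drywall, Z).
New critical path: Drywall→Flooring→Inspection = 10+7+5 = 22 ⇒ 22 days.

22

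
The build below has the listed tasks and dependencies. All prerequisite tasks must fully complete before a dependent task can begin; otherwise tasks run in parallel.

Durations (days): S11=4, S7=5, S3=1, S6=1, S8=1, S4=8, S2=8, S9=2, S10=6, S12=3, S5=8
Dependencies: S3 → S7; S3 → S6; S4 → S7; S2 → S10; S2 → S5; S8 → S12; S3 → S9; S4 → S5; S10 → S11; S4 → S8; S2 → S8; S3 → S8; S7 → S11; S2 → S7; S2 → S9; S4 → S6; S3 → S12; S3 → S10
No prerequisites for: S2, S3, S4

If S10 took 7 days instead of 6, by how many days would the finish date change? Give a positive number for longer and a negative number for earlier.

Critical path before the change: S2→S10→S11 = 8+6+4 = 18 giving 18 days.
S10 is on the critical path; changing it to 7 makes that path 19 days.
No other chain overtakes it, so the finish is 19 days.
Change in finish: 19 − 18 = +1 days.

1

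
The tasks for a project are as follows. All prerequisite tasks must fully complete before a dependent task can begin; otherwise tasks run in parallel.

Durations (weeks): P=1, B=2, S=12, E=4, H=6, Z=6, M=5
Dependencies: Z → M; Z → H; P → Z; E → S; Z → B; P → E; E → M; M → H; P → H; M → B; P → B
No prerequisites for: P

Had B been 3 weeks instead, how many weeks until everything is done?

Baseline: P→Z→M→H = 1+6+5+6 = 18 → 18 weeks.
B has 4 weeks of float (longest path through it is 14).
That remains the longest chain; total 18 weeks.

18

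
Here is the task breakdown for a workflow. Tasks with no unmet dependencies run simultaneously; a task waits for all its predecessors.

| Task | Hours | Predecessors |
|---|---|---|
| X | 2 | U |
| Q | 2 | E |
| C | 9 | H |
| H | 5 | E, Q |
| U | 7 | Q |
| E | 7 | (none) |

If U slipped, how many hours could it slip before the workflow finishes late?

Critical path: E→Q→H→C = 7+2+5+9 = 23, so the finish is 23 hours.
The longest chain containing U totals 18 hours.
Float = 23 − 18 = 5.

5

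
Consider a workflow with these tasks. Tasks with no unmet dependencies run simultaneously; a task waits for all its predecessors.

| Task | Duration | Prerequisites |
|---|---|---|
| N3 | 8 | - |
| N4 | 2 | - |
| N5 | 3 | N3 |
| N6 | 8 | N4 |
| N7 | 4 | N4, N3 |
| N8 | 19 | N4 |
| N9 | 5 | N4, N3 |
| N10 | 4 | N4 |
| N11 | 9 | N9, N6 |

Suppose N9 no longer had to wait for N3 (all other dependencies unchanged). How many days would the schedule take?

Original critical path: N3→N9→N11 = 8+5+9 = 22 ⇒ 22 days.
Without N3→N9, N9's earliest start moves from 8 to 2.
The longest chain is now N4→N8 = 2+19 = 21, so the schedule takes 21 days.

21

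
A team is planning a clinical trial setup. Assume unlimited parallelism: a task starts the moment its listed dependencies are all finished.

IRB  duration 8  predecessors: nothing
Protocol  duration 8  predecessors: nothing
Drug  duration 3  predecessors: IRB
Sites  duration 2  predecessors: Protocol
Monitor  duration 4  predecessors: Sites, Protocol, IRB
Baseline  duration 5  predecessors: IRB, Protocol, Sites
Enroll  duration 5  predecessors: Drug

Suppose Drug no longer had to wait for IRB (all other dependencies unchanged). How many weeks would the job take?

With the dependency in place, IRB→Drug→Enroll = 8+3+5 = 16 sets the finish at 16 weeks.
Without IRB→Drug, Drug's earliest start moves from 8 to 0.
After: Protocol→Sites→Baseline = 8+2+5 = 15 → 15 weeks.

15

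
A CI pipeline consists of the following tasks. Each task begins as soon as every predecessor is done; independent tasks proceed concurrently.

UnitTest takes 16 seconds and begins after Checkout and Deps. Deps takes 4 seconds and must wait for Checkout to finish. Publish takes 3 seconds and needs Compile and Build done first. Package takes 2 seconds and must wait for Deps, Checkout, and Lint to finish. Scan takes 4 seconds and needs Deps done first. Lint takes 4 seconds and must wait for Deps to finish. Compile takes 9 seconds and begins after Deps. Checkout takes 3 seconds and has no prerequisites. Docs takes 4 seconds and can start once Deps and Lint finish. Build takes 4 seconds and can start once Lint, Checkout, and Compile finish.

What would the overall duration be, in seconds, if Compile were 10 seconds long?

24

The binding path is Checkout→Deps→Compile→Build→Publish = 3+4+9+4+3 = 23; finish at 23 seconds.
Since Compile is critical, the +1 change carries straight to that chain (now 24 seconds).
That remains the longest chain; total 24 seconds.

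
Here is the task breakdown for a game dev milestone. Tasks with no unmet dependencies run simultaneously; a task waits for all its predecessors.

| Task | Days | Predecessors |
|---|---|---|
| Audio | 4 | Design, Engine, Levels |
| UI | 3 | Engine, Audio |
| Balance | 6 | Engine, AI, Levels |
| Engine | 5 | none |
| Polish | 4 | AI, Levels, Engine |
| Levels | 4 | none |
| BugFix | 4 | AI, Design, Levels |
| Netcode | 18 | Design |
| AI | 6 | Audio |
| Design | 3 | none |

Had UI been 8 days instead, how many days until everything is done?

21

Baseline: Design→Netcode = 3+18 = 21 → 21 days.
UI is off the critical path — its longest chain is 12 days, giving 9 of slack.
That remains the longest chain; total 21 days.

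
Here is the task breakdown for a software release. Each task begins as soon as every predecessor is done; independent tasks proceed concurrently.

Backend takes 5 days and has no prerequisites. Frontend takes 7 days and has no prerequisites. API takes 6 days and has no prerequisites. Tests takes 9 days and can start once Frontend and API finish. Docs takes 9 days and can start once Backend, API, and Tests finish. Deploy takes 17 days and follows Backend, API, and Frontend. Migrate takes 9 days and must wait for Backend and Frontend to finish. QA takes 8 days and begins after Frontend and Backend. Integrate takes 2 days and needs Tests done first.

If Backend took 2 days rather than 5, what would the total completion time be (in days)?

Critical path before the change: Frontend→Tests→Docs = 7+9+9 = 25 giving 25 days.
The longest path through Backend is only 22 days, so Backend has float 3.
The critical path is still Frontend→Tests→Docs; finish is now 25 days.

25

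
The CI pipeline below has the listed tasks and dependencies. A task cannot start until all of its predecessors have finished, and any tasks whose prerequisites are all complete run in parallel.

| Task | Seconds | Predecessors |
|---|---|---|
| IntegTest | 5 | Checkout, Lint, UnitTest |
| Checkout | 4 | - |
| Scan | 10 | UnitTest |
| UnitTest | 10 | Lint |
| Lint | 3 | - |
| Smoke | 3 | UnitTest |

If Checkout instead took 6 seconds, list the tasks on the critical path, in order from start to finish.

Lint, UnitTest, Scan

Actual critical path: Lint→UnitTest→Scan = 3+10+10 = 23 ⇒ 23 seconds.
The longest path through Checkout is only 9 seconds, so Checkout has float 14.
That remains the longest chain; total 23 seconds.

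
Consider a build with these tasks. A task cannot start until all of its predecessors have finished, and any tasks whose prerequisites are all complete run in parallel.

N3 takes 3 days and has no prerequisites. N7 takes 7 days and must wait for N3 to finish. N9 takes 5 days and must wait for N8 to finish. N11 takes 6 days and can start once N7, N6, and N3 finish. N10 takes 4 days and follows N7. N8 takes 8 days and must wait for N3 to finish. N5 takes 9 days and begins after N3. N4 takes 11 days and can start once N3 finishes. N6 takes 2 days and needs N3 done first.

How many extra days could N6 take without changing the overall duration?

5

The longest chain is N3→N7→N11 = 3+7+6 = 16; overall finish 16 days.
The longest chain containing N6 totals 11 days.
Float = 16 − 11 = 5.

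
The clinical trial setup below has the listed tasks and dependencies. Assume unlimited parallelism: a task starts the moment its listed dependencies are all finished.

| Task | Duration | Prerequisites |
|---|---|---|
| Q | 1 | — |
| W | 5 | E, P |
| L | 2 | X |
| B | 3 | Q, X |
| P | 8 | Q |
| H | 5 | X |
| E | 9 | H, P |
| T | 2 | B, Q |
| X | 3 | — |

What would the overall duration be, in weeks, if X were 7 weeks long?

Actual critical path: Q→P→E→W = 1+8+9+5 = 23 ⇒ 23 weeks.
X has 1 week of float (longest path through it is 22).
New critical path: X→H→E→W = 7+5+9+5 = 26 ⇒ 26 weeks.

26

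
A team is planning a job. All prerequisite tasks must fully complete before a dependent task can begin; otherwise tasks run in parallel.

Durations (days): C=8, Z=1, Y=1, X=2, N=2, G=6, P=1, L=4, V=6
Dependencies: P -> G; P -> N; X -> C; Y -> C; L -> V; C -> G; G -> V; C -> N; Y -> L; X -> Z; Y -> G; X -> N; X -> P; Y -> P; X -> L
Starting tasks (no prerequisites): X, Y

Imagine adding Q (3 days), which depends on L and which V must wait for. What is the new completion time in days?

Originally the project takes 22 days.
With Q inserted, V now waits for max(G, L, Q).
New critical path: X→C→G→V = 2+8+6+6 = 22 ⇒ 22 days.

22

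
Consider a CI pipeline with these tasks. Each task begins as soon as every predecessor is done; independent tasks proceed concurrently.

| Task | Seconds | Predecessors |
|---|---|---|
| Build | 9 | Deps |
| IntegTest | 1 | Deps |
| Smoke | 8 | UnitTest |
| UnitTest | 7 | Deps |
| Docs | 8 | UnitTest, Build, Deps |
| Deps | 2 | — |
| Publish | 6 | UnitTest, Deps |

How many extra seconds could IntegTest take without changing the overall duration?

Deps→Build→Docs = 2+9+8 = 19 sets the makespan at 19 seconds.
The longest chain containing IntegTest totals 3 seconds.
Slack of IntegTest = 18 − 2 = 16 seconds.

16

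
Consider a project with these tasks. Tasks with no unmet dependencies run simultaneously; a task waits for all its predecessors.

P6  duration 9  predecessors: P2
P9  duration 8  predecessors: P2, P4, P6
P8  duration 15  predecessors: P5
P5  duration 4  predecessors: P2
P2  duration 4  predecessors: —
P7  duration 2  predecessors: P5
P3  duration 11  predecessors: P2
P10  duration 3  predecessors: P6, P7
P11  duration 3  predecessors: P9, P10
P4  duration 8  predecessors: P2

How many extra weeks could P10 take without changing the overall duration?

The longest chain is P2→P6→P9→P11 = 4+9+8+3 = 24; overall finish 24 weeks.
P10 finishes as early as 16 and must finish by 21.
So P10 can slip 21 − 16 = 5 weeks.

5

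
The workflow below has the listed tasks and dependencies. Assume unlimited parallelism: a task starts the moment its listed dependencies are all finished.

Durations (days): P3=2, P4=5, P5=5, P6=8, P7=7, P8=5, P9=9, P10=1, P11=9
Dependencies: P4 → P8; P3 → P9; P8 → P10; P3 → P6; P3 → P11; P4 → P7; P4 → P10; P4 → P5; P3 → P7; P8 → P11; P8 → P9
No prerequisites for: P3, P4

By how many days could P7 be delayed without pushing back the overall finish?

7

Critical path: P4→P8→P9 = 5+5+9 = 19, so the finish is 19 days.
P7 finishes as early as 12 and must finish by 19.
So P7 can slip 19 − 12 = 7 days.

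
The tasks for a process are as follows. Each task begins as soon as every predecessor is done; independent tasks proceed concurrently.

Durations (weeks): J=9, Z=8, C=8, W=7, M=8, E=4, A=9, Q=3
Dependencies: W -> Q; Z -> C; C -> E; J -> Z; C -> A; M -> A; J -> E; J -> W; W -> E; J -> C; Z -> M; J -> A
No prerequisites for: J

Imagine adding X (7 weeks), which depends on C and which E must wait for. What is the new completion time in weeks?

Originally the schedule takes 34 weeks.
With X inserted, E now waits for max(J, C, W, X).
New critical path: J→Z→C→X→E = 9+8+8+7+4 = 36 ⇒ 36 weeks.

36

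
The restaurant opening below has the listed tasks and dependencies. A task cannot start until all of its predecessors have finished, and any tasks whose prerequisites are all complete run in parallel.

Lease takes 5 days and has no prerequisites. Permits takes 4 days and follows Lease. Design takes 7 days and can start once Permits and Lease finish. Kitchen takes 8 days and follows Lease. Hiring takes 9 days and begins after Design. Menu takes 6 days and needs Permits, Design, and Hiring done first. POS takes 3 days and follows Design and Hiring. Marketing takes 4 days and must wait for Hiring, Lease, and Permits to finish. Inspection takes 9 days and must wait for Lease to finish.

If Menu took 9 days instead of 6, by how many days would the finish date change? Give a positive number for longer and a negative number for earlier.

As given, the longest chain is Lease→Permits→Design→Hiring→Menu = 5+4+7+9+6 = 31, so the finish is 31 days.
Menu is on the critical path; changing it to 9 makes that path 34 days.
That remains the longest chain; total 34 days.
Change in finish: 34 − 31 = +3 days.

3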